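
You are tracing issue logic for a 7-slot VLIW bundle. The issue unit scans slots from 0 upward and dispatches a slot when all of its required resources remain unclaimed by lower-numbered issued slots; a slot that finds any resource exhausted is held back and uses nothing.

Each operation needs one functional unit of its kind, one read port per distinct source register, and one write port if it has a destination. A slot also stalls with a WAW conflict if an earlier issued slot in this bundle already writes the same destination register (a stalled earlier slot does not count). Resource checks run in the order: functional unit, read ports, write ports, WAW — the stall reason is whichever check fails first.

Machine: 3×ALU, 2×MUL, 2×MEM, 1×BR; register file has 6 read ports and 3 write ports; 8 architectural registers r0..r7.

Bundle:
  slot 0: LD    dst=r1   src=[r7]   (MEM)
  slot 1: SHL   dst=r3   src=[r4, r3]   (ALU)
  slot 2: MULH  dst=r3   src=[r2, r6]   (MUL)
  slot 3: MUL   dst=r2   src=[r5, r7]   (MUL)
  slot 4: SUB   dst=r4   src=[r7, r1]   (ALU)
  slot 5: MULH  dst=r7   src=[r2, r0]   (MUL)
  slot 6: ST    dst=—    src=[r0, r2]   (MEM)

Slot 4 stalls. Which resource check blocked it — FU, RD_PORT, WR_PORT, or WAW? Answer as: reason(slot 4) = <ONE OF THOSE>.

#0 MEM src=r7 dispatched  <A:3 Mu:2 Ld:1 B:1 rd:5 wr:2>
#1 ALU src=r4,r3 dispatched  <A:2 Mu:2 Ld:1 B:1 rd:3 wr:1>
#2 MUL src=r2,r6 held:WAW  <A:2 Mu:2 Ld:1 B:1 rd:3 wr:1>
#3 MUL src=r5,r7 dispatched  <A:2 Mu:1 Ld:1 B:1 rd:1 wr:0>
#4 ALU src=r7,r1 held:RD_PORT  <A:2 Mu:1 Ld:1 B:1 rd:1 wr:0>
#5 MUL src=r2,r0 held:RD_PORT  <A:2 Mu:1 Ld:1 B:1 rd:1 wr:0>
#6 MEM src=r0,r2 held:RD_PORT  <A:2 Mu:1 Ld:1 B:1 rd:1 wr:0>

reason(slot 4) = RD_PORT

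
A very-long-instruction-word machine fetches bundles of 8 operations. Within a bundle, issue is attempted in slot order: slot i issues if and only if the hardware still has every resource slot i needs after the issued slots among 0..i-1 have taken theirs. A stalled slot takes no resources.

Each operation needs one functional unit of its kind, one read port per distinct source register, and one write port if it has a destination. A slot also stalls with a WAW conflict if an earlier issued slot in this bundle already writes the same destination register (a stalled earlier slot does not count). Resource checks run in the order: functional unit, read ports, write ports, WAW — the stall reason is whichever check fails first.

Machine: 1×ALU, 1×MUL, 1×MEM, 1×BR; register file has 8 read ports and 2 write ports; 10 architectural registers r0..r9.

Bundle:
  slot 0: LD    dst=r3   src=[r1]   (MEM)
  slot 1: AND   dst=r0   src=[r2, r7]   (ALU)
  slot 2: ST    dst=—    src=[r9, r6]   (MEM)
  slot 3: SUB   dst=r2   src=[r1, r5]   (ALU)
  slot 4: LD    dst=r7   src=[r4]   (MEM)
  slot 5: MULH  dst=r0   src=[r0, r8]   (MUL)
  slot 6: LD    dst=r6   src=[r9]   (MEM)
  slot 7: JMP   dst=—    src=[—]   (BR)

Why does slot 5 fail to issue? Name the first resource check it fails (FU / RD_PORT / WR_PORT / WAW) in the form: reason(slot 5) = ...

reason(slot 5) = WR_PORT

#0 MEM src=r1 dispatched  <A:1 Mu:1 Ld:0 B:1 rd:7 wr:1>
#1 ALU src=r2,r7 dispatched  <A:0 Mu:1 Ld:0 B:1 rd:5 wr:0>
#2 MEM src=r9,r6 held:FU  <A:0 Mu:1 Ld:0 B:1 rd:5 wr:0>
#3 ALU src=r1,r5 held:FU  <A:0 Mu:1 Ld:0 B:1 rd:5 wr:0>
#4 MEM src=r4 held:FU  <A:0 Mu:1 Ld:0 B:1 rd:5 wr:0>
#5 MUL src=r0,r8 held:WR_PORT  <A:0 Mu:1 Ld:0 B:1 rd:5 wr:0>
#6 MEM src=r9 held:FU  <A:0 Mu:1 Ld:0 B:1 rd:5 wr:0>
#7 BR src=- dispatched  <A:0 Mu:1 Ld:0 B:0 rd:5 wr:0>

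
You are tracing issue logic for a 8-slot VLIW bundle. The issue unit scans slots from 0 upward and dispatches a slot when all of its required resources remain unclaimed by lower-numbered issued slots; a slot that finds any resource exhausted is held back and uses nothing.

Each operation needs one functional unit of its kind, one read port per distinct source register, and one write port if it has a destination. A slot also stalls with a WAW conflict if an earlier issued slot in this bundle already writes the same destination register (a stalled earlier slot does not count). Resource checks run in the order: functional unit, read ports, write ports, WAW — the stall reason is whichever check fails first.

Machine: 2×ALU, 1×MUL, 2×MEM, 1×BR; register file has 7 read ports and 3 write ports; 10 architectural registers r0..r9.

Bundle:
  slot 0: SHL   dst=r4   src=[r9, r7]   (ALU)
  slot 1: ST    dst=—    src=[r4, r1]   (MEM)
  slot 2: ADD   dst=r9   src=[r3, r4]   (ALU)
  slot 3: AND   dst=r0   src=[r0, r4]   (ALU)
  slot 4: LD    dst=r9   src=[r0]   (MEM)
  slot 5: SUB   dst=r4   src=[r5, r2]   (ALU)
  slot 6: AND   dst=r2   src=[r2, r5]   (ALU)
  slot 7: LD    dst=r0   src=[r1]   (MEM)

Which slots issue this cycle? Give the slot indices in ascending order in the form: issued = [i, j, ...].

#0 ALU src=r9,r7 dispatched  <A:1 Mu:1 Ld:2 B:1 rd:5 wr:2>
#1 MEM src=r4,r1 dispatched  <A:1 Mu:1 Ld:1 B:1 rd:3 wr:2>
#2 ALU src=r3,r4 dispatched  <A:0 Mu:1 Ld:1 B:1 rd:1 wr:1>
#3 ALU src=r0,r4 held:FU  <A:0 Mu:1 Ld:1 B:1 rd:1 wr:1>
#4 MEM src=r0 held:WAW  <A:0 Mu:1 Ld:1 B:1 rd:1 wr:1>
#5 ALU src=r5,r2 held:FU  <A:0 Mu:1 Ld:1 B:1 rd:1 wr:1>
#6 ALU src=r2,r5 held:FU  <A:0 Mu:1 Ld:1 B:1 rd:1 wr:1>
#7 MEM src=r1 dispatched  <A:0 Mu:1 Ld:0 B:1 rd:0 wr:0>

issued = [0, 1, 2, 7]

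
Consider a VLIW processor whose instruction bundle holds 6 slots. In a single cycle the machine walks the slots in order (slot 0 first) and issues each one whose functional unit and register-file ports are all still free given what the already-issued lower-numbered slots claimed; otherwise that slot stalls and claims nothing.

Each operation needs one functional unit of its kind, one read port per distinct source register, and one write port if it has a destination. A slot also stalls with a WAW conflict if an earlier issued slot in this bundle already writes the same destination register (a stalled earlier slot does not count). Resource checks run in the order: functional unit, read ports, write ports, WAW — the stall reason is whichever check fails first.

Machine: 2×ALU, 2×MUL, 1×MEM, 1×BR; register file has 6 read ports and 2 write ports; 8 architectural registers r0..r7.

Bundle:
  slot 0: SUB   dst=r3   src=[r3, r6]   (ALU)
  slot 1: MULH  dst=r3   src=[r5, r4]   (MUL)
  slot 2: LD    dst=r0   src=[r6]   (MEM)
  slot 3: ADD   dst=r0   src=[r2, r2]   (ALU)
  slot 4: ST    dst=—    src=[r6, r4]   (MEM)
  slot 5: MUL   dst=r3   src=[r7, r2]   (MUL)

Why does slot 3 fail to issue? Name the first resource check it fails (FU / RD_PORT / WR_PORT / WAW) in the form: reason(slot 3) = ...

  0. ALU→r3 ⇒ go  {1A/2Mu/1Ld/1B | 4r 1w}
  1. MUL→r3 ⇒ no(WAW)  {1A/2Mu/1Ld/1B | 4r 1w}
  2. MEM→r0 ⇒ go  {1A/2Mu/0Ld/1B | 3r 0w}
  3. ALU→r0 ⇒ no(WR_PORT)  {1A/2Mu/0Ld/1B | 3r 0w}
  4. MEM ⇒ no(FU)  {1A/2Mu/0Ld/1B | 3r 0w}
  5. MUL→r3 ⇒ no(WR_PORT)  {1A/2Mu/0Ld/1B | 3r 0w}

reason(slot 3) = WR_PORT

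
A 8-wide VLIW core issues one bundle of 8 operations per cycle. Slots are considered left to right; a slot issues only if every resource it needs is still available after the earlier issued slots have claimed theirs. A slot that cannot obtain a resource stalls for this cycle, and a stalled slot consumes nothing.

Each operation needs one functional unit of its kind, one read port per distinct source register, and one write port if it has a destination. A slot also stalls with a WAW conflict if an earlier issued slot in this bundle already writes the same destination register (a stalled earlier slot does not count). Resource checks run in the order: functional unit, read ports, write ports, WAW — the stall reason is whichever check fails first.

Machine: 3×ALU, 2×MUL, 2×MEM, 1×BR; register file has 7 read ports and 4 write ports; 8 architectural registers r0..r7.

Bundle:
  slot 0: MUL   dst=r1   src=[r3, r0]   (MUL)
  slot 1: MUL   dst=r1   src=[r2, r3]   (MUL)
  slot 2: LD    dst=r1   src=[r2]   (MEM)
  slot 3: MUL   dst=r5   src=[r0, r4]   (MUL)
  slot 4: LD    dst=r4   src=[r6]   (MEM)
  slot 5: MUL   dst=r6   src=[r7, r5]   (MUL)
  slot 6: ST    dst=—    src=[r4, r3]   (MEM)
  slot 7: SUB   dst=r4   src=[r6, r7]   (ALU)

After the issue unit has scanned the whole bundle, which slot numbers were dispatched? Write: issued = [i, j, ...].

(0) want 1×MUL +2rd +1wr — yes → AL3|MU1|ME2|BR1|rd5|wr3
(1) want 1×MUL +2rd +1wr — WAW → AL3|MU1|ME2|BR1|rd5|wr3
(2) want 1×MEM +1rd +1wr — WAW → AL3|MU1|ME2|BR1|rd5|wr3
(3) want 1×MUL +2rd +1wr — yes → AL3|MU0|ME2|BR1|rd3|wr2
(4) want 1×MEM +1rd +1wr — yes → AL3|MU0|ME1|BR1|rd2|wr1
(5) want 1×MUL +2rd +1wr — FU → AL3|MU0|ME1|BR1|rd2|wr1
(6) want 1×MEM +2rd +0wr — yes → AL3|MU0|ME0|BR1|rd0|wr1
(7) want 1×ALU +2rd +1wr — RD_PORT → AL3|MU0|ME0|BR1|rd0|wr1

issued = [0, 3, 4, 6]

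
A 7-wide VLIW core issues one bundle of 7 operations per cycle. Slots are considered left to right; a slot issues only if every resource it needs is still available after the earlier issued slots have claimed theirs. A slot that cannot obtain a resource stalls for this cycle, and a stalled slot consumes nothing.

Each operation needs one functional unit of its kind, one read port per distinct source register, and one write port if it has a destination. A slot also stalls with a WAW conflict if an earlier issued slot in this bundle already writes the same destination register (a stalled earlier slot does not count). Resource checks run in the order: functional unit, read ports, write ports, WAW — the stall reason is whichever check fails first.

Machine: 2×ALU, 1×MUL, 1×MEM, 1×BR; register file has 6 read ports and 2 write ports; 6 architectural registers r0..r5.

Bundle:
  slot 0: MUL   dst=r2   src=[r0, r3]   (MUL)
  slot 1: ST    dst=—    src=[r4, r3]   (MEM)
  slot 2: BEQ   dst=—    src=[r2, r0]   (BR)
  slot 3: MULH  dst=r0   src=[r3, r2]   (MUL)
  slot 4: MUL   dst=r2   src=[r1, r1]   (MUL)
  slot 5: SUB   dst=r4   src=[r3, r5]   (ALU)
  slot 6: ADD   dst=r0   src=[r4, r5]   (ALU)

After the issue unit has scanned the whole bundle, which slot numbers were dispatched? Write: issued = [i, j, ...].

(0) want 1×MUL +2rd +1wr — yes → AL2|MU0|ME1|BR1|rd4|wr1
(1) want 1×MEM +2rd +0wr — yes → AL2|MU0|ME0|BR1|rd2|wr1
(2) want 1×BR +2rd +0wr — yes → AL2|MU0|ME0|BR0|rd0|wr1
(3) want 1×MUL +2rd +1wr — FU → AL2|MU0|ME0|BR0|rd0|wr1
(4) want 1×MUL +1rd +1wr — FU → AL2|MU0|ME0|BR0|rd0|wr1
(5) want 1×ALU +2rd +1wr — RD_PORT → AL2|MU0|ME0|BR0|rd0|wr1
(6) want 1×ALU +2rd +1wr — RD_PORT → AL2|MU0|ME0|BR0|rd0|wr1

issued = [0, 1, 2]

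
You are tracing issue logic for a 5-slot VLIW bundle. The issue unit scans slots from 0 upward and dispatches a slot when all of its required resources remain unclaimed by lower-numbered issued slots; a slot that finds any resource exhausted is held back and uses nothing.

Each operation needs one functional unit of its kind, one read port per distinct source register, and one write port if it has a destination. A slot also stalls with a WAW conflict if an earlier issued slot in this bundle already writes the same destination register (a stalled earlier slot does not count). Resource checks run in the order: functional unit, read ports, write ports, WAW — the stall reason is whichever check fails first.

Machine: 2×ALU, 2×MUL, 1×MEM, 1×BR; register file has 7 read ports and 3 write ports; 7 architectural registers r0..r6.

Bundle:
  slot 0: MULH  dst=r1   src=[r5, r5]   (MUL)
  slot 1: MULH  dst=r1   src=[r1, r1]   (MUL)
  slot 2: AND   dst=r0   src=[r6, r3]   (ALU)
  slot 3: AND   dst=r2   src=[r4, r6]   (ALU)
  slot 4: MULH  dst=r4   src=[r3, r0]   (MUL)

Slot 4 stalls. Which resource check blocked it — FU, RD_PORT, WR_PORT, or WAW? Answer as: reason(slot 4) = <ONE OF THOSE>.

reason(slot 4) = WR_PORT

[0] MUL needs rd=1 wr=1: ok; after: ALU=2 MUL=1 MEM=1 BR=1, R=6, W=2
[1] MUL needs rd=1 wr=1: WAW; after: ALU=2 MUL=1 MEM=1 BR=1, R=6, W=2
[2] ALU needs rd=2 wr=1: ok; after: ALU=1 MUL=1 MEM=1 BR=1, R=4, W=1
[3] ALU needs rd=2 wr=1: ok; after: ALU=0 MUL=1 MEM=1 BR=1, R=2, W=0
[4] MUL needs rd=2 wr=1: WR_PORT; after: ALU=0 MUL=1 MEM=1 BR=1, R=2, W=0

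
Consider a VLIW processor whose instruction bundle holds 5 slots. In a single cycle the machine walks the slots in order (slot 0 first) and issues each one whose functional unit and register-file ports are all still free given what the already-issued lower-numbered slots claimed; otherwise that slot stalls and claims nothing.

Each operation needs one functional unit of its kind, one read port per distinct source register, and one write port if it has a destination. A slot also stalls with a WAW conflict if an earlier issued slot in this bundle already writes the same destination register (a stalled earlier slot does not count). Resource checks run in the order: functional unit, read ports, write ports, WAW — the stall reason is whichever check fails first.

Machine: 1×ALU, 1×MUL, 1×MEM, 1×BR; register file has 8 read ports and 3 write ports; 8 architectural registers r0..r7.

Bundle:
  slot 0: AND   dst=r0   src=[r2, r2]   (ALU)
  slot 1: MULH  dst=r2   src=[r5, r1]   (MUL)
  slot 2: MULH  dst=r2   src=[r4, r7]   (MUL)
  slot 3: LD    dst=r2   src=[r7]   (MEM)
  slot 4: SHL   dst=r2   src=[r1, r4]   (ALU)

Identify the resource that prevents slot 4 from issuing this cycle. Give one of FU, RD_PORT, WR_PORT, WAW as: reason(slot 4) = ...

reason(slot 4) = FU

slot 0 (ALU): ISSUE — free A0,Mu1,Ld1,B1 rp7 wp2
slot 1 (MUL): ISSUE — free A0,Mu0,Ld1,B1 rp5 wp1
slot 2 (MUL): stall FU — free A0,Mu0,Ld1,B1 rp5 wp1
slot 3 (MEM): stall WAW — free A0,Mu0,Ld1,B1 rp5 wp1
slot 4 (ALU): stall FU — free A0,Mu0,Ld1,B1 rp5 wp1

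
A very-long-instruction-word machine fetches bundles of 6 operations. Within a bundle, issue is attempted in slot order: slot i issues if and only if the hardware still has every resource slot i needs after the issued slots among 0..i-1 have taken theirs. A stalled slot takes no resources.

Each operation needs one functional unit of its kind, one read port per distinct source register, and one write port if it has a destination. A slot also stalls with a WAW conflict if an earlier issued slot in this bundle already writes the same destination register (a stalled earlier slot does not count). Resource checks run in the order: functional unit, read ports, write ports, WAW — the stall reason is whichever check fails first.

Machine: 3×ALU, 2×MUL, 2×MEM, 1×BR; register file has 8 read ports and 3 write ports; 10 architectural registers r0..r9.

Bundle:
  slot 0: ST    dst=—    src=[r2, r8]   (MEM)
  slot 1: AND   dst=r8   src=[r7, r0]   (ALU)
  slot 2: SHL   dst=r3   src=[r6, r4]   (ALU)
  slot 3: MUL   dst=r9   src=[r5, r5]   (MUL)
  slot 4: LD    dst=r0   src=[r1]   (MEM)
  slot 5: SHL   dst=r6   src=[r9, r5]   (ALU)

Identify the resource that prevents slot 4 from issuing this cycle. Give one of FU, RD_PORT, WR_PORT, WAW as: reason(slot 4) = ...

(0) want 1×MEM +2rd +0wr — yes → AL3|MU2|ME1|BR1|rd6|wr3
(1) want 1×ALU +2rd +1wr — yes → AL2|MU2|ME1|BR1|rd4|wr2
(2) want 1×ALU +2rd +1wr — yes → AL1|MU2|ME1|BR1|rd2|wr1
(3) want 1×MUL +1rd +1wr — yes → AL1|MU1|ME1|BR1|rd1|wr0
(4) want 1×MEM +1rd +1wr — WR_PORT → AL1|MU1|ME1|BR1|rd1|wr0
(5) want 1×ALU +2rd +1wr — RD_PORT → AL1|MU1|ME1|BR1|rd1|wr0

reason(slot 4) = WR_PORT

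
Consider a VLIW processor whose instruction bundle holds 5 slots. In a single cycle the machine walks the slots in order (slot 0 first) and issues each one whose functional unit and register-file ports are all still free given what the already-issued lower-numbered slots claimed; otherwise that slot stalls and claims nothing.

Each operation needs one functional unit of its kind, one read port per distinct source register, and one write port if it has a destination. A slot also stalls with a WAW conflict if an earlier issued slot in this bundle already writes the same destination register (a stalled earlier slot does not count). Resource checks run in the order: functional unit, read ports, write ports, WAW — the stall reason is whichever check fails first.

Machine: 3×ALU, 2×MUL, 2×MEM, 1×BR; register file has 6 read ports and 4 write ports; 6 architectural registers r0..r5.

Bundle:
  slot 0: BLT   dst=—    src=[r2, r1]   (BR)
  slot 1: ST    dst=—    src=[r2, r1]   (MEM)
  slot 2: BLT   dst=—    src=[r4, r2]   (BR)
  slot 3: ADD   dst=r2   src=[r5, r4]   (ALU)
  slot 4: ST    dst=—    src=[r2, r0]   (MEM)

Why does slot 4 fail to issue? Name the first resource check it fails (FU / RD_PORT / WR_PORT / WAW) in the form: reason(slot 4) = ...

reason(slot 4) = RD_PORT

  0. BR ⇒ go  {3A/2Mu/2Ld/0B | 4r 4w}
  1. MEM ⇒ go  {3A/2Mu/1Ld/0B | 2r 4w}
  2. BR ⇒ no(FU)  {3A/2Mu/1Ld/0B | 2r 4w}
  3. ALU→r2 ⇒ go  {2A/2Mu/1Ld/0B | 0r 3w}
  4. MEM ⇒ no(RD_PORT)  {2A/2Mu/1Ld/0B | 0r 3w}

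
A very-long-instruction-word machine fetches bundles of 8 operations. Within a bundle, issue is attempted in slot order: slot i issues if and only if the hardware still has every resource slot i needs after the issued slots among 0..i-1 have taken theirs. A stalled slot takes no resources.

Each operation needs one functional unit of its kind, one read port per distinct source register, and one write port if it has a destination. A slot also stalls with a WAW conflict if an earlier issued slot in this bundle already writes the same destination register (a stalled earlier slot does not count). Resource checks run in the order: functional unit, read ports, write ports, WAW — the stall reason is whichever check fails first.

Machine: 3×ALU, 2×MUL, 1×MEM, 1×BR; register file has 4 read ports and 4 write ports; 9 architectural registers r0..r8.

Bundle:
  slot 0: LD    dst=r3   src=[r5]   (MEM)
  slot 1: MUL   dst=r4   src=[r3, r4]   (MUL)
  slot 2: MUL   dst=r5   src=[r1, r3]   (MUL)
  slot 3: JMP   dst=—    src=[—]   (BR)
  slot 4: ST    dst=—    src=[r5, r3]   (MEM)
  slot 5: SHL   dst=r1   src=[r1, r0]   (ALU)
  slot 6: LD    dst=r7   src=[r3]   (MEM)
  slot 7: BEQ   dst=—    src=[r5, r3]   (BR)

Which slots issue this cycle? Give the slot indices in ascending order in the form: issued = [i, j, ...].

  0. MEM→r3 ⇒ go  {3A/2Mu/0Ld/1B | 3r 3w}
  1. MUL→r4 ⇒ go  {3A/1Mu/0Ld/1B | 1r 2w}
  2. MUL→r5 ⇒ no(RD_PORT)  {3A/1Mu/0Ld/1B | 1r 2w}
  3. BR ⇒ go  {3A/1Mu/0Ld/0B | 1r 2w}
  4. MEM ⇒ no(FU)  {3A/1Mu/0Ld/0B | 1r 2w}
  5. ALU→r1 ⇒ no(RD_PORT)  {3A/1Mu/0Ld/0B | 1r 2w}
  6. MEM→r7 ⇒ no(FU)  {3A/1Mu/0Ld/0B | 1r 2w}
  7. BR ⇒ no(FU)  {3A/1Mu/0Ld/0B | 1r 2w}

issued = [0, 1, 3]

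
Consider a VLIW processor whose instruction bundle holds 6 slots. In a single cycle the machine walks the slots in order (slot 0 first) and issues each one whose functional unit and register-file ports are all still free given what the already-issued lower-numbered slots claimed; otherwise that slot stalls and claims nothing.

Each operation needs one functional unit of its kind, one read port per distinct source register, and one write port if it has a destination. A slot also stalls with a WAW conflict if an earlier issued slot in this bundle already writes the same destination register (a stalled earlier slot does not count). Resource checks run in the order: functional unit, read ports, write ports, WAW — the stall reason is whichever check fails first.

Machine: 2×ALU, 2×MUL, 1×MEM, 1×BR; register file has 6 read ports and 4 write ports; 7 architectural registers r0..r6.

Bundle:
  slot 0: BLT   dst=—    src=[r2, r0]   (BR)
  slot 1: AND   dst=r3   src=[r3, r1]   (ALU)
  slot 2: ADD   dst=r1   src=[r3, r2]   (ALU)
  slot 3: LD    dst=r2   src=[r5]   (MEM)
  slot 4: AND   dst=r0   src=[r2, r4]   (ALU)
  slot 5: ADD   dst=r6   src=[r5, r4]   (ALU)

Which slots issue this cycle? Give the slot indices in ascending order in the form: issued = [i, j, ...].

(0) want 1×BR +2rd +0wr — yes → AL2|MU2|ME1|BR0|rd4|wr4
(1) want 1×ALU +2rd +1wr — yes → AL1|MU2|ME1|BR0|rd2|wr3
(2) want 1×ALU +2rd +1wr — yes → AL0|MU2|ME1|BR0|rd0|wr2
(3) want 1×MEM +1rd +1wr — RD_PORT → AL0|MU2|ME1|BR0|rd0|wr2
(4) want 1×ALU +2rd +1wr — FU → AL0|MU2|ME1|BR0|rd0|wr2
(5) want 1×ALU +2rd +1wr — FU → AL0|MU2|ME1|BR0|rd0|wr2

issued = [0, 1, 2]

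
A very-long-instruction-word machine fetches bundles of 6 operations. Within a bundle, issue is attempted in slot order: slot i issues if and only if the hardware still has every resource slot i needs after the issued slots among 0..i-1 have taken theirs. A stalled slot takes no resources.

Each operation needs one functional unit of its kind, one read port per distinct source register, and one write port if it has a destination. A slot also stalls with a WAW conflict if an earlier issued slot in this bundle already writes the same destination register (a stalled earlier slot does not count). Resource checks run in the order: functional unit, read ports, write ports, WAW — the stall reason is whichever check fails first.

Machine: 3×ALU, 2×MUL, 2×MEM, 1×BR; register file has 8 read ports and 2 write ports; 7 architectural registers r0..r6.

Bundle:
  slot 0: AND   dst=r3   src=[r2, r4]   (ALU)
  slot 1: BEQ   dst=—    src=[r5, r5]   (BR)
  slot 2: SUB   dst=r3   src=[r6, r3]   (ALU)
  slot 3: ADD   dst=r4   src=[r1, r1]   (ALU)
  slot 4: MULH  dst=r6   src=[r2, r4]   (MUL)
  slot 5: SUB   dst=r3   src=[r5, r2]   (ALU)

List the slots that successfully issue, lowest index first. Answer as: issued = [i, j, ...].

(0) want 1×ALU +2rd +1wr — yes → AL2|MU2|ME2|BR1|rd6|wr1
(1) want 1×BR +1rd +0wr — yes → AL2|MU2|ME2|BR0|rd5|wr1
(2) want 1×ALU +2rd +1wr — WAW → AL2|MU2|ME2|BR0|rd5|wr1
(3) want 1×ALU +1rd +1wr — yes → AL1|MU2|ME2|BR0|rd4|wr0
(4) want 1×MUL +2rd +1wr — WR_PORT → AL1|MU2|ME2|BR0|rd4|wr0
(5) want 1×ALU +2rd +1wr — WR_PORT → AL1|MU2|ME2|BR0|rd4|wr0

issued = [0, 1, 3]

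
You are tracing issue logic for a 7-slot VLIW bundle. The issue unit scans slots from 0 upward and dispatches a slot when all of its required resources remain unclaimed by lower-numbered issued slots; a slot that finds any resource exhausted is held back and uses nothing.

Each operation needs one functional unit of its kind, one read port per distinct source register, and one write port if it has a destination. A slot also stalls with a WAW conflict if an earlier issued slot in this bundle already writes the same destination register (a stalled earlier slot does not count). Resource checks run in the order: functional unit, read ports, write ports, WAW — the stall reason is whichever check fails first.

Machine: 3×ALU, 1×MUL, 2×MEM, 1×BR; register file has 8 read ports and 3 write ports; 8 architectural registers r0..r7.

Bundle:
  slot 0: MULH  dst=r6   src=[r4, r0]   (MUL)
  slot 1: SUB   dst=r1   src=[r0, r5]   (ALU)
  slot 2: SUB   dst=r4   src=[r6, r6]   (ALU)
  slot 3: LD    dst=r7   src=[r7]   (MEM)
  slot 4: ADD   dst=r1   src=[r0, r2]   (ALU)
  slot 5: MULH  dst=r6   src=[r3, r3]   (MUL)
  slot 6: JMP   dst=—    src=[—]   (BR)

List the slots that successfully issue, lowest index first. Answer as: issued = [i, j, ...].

issued = [0, 1, 2, 6]

  0. MUL→r6 ⇒ go  {3A/0Mu/2Ld/1B | 6r 2w}
  1. ALU→r1 ⇒ go  {2A/0Mu/2Ld/1B | 4r 1w}
  2. ALU→r4 ⇒ go  {1A/0Mu/2Ld/1B | 3r 0w}
  3. MEM→r7 ⇒ no(WR_PORT)  {1A/0Mu/2Ld/1B | 3r 0w}
  4. ALU→r1 ⇒ no(WR_PORT)  {1A/0Mu/2Ld/1B | 3r 0w}
  5. MUL→r6 ⇒ no(FU)  {1A/0Mu/2Ld/1B | 3r 0w}
  6. BR ⇒ go  {1A/0Mu/2Ld/0B | 3r 0w}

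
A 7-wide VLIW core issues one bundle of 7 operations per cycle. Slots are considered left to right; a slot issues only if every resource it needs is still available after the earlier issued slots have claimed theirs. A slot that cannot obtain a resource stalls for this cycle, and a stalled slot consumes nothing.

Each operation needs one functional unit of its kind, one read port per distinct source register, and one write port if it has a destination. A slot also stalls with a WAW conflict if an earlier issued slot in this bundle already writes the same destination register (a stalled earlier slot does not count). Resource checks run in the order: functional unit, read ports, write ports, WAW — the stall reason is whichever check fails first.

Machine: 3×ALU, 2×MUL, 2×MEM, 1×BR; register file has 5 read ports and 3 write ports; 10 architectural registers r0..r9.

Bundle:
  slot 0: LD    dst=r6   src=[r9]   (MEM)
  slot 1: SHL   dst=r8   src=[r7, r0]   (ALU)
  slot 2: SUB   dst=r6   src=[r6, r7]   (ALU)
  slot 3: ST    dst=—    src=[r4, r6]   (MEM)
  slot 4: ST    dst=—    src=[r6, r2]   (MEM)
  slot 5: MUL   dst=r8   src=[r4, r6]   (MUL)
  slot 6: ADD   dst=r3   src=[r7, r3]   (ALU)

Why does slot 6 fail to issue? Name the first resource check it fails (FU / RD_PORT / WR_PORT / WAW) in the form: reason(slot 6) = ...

slot 0 (MEM): ISSUE — free A3,Mu2,Ld1,B1 rp4 wp2
slot 1 (ALU): ISSUE — free A2,Mu2,Ld1,B1 rp2 wp1
slot 2 (ALU): stall WAW — free A2,Mu2,Ld1,B1 rp2 wp1
slot 3 (MEM): ISSUE — free A2,Mu2,Ld0,B1 rp0 wp1
slot 4 (MEM): stall FU — free A2,Mu2,Ld0,B1 rp0 wp1
slot 5 (MUL): stall RD_PORT — free A2,Mu2,Ld0,B1 rp0 wp1
slot 6 (ALU): stall RD_PORT — free A2,Mu2,Ld0,B1 rp0 wp1

reason(slot 6) = RD_PORT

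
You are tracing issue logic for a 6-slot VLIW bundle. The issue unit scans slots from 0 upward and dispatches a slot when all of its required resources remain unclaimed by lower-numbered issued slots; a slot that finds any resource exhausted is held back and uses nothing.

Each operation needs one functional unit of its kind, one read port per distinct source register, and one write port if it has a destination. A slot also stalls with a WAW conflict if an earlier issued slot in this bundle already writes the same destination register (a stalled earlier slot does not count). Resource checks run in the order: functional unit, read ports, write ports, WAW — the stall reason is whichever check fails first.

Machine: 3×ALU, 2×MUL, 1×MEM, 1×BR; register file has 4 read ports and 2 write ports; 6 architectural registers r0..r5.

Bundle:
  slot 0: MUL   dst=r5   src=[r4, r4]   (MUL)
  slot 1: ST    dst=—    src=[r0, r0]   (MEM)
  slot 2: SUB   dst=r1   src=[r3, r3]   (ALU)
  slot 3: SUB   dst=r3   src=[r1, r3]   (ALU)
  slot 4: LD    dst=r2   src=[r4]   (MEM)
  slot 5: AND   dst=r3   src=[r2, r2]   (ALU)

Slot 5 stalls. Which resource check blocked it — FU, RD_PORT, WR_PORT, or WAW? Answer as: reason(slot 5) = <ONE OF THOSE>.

reason(slot 5) = WR_PORT

#0 MUL src=r4,r4 dispatched  <A:3 Mu:1 Ld:1 B:1 rd:3 wr:1>
#1 MEM src=r0,r0 dispatched  <A:3 Mu:1 Ld:0 B:1 rd:2 wr:1>
#2 ALU src=r3,r3 dispatched  <A:2 Mu:1 Ld:0 B:1 rd:1 wr:0>
#3 ALU src=r1,r3 held:RD_PORT  <A:2 Mu:1 Ld:0 B:1 rd:1 wr:0>
#4 MEM src=r4 held:FU  <A:2 Mu:1 Ld:0 B:1 rd:1 wr:0>
#5 ALU src=r2,r2 held:WR_PORT  <A:2 Mu:1 Ld:0 B:1 rd:1 wr:0>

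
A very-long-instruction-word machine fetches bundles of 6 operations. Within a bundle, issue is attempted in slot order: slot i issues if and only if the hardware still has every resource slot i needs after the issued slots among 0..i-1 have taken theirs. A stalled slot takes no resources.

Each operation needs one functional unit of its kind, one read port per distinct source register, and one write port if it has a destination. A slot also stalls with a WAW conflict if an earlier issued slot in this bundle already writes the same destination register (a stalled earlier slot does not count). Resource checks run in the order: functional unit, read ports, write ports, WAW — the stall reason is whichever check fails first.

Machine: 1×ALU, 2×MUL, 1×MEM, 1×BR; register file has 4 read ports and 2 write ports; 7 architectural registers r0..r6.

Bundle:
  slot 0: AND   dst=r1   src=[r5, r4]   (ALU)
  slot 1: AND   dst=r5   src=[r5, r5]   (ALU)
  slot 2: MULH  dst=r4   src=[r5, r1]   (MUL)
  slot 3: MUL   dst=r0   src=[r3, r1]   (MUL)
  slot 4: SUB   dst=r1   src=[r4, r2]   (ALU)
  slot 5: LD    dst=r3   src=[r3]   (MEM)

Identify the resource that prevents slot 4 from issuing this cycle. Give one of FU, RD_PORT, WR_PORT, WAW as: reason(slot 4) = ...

reason(slot 4) = FU

slot 0 (ALU): ISSUE — free A0,Mu2,Ld1,B1 rp2 wp1
slot 1 (ALU): stall FU — free A0,Mu2,Ld1,B1 rp2 wp1
slot 2 (MUL): ISSUE — free A0,Mu1,Ld1,B1 rp0 wp0
slot 3 (MUL): stall RD_PORT — free A0,Mu1,Ld1,B1 rp0 wp0
slot 4 (ALU): stall FU — free A0,Mu1,Ld1,B1 rp0 wp0
slot 5 (MEM): stall RD_PORT — free A0,Mu1,Ld1,B1 rp0 wp0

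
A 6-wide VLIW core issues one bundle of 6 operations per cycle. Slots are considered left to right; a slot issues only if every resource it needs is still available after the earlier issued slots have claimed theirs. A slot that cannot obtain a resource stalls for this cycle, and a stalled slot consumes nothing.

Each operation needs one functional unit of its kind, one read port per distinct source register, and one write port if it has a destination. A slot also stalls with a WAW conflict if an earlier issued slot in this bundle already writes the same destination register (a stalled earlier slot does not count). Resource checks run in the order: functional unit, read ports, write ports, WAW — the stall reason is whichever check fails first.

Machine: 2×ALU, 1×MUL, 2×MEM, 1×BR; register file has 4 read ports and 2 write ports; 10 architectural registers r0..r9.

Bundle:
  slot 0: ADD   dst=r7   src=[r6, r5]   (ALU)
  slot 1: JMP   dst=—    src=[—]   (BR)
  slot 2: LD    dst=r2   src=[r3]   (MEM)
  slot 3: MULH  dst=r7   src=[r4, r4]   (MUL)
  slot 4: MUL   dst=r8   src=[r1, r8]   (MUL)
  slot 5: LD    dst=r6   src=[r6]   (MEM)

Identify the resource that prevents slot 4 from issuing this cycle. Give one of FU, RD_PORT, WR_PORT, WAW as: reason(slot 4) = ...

slot 0 (ALU): ISSUE — free A1,Mu1,Ld2,B1 rp2 wp1
slot 1 (BR): ISSUE — free A1,Mu1,Ld2,B0 rp2 wp1
slot 2 (MEM): ISSUE — free A1,Mu1,Ld1,B0 rp1 wp0
slot 3 (MUL): stall WR_PORT — free A1,Mu1,Ld1,B0 rp1 wp0
slot 4 (MUL): stall RD_PORT — free A1,Mu1,Ld1,B0 rp1 wp0
slot 5 (MEM): stall WR_PORT — free A1,Mu1,Ld1,B0 rp1 wp0

reason(slot 4) = RD_PORT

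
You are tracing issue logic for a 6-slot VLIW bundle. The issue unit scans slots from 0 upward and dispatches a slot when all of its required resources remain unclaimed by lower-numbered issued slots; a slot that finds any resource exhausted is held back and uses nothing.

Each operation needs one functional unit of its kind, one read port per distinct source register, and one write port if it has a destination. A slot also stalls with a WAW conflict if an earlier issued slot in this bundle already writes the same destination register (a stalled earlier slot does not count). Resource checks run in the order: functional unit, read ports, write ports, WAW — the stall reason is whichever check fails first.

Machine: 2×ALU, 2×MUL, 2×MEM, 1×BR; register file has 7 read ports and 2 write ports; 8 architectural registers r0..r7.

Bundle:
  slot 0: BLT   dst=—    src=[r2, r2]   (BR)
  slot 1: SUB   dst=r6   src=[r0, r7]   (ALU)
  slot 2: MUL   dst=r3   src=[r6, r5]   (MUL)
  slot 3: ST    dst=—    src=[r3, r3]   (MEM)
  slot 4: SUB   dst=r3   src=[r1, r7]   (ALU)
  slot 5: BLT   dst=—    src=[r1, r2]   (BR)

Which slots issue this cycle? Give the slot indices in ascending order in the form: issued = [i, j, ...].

issued = [0, 1, 2, 3]

(0) want 1×BR +1rd +0wr — yes → AL2|MU2|ME2|BR0|rd6|wr2
(1) want 1×ALU +2rd +1wr — yes → AL1|MU2|ME2|BR0|rd4|wr1
(2) want 1×MUL +2rd +1wr — yes → AL1|MU1|ME2|BR0|rd2|wr0
(3) want 1×MEM +1rd +0wr — yes → AL1|MU1|ME1|BR0|rd1|wr0
(4) want 1×ALU +2rd +1wr — RD_PORT → AL1|MU1|ME1|BR0|rd1|wr0
(5) want 1×BR +2rd +0wr — FU → AL1|MU1|ME1|BR0|rd1|wr0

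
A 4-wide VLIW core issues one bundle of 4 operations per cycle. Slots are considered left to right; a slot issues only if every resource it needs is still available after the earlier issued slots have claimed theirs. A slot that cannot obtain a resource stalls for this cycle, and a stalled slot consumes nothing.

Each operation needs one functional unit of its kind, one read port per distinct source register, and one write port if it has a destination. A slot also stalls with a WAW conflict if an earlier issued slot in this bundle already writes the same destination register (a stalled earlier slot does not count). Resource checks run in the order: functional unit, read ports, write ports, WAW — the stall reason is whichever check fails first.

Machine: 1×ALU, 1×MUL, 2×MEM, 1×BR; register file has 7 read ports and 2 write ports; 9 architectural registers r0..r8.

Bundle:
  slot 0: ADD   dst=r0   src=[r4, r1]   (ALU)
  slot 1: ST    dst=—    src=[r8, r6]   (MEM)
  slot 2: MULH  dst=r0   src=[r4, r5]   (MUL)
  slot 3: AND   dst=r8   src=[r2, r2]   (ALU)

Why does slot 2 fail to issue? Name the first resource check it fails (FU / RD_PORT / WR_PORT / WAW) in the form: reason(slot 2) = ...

#0 ALU src=r4,r1 dispatched  <A:0 Mu:1 Ld:2 B:1 rd:5 wr:1>
#1 MEM src=r8,r6 dispatched  <A:0 Mu:1 Ld:1 B:1 rd:3 wr:1>
#2 MUL src=r4,r5 held:WAW  <A:0 Mu:1 Ld:1 B:1 rd:3 wr:1>
#3 ALU src=r2,r2 held:FU  <A:0 Mu:1 Ld:1 B:1 rd:3 wr:1>

reason(slot 2) = WAW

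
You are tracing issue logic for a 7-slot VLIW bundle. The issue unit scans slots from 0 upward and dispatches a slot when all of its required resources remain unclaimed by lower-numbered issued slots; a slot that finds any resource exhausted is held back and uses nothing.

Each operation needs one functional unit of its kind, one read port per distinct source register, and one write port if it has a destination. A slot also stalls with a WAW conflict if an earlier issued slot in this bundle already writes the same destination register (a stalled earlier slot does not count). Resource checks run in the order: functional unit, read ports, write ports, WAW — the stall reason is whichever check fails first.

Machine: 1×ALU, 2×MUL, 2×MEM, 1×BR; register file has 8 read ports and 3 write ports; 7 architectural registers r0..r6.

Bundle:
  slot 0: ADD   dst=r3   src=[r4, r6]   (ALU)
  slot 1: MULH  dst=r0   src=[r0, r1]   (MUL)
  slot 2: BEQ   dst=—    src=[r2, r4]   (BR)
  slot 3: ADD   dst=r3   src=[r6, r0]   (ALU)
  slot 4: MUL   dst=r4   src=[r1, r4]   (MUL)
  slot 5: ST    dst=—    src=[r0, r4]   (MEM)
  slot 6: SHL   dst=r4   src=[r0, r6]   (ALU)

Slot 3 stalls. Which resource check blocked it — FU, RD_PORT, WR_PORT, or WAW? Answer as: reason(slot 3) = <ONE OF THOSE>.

[0] ALU needs rd=2 wr=1: ok; after: ALU=0 MUL=2 MEM=2 BR=1, R=6, W=2
[1] MUL needs rd=2 wr=1: ok; after: ALU=0 MUL=1 MEM=2 BR=1, R=4, W=1
[2] BR needs rd=2 wr=0: ok; after: ALU=0 MUL=1 MEM=2 BR=0, R=2, W=1
[3] ALU needs rd=2 wr=1: FU; after: ALU=0 MUL=1 MEM=2 BR=0, R=2, W=1
[4] MUL needs rd=2 wr=1: ok; after: ALU=0 MUL=0 MEM=2 BR=0, R=0, W=0
[5] MEM needs rd=2 wr=0: RD_PORT; after: ALU=0 MUL=0 MEM=2 BR=0, R=0, W=0
[6] ALU needs rd=2 wr=1: FU; after: ALU=0 MUL=0 MEM=2 BR=0, R=0, W=0

reason(slot 3) = FU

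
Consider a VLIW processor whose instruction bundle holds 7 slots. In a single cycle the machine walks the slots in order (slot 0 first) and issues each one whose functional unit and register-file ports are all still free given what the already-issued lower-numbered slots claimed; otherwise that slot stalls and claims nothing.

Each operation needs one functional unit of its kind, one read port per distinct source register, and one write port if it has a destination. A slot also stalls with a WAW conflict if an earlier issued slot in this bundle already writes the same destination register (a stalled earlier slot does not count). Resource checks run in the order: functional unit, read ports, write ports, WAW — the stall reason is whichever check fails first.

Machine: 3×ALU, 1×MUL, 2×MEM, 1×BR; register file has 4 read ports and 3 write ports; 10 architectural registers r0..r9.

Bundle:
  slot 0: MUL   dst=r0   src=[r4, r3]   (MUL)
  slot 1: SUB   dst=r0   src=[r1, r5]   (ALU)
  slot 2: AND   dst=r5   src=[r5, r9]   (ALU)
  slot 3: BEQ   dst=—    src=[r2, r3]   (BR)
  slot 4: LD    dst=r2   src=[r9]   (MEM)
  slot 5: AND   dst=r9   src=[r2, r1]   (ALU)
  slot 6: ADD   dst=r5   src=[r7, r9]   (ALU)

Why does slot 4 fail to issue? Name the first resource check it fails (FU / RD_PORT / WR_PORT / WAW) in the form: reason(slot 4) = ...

reason(slot 4) = RD_PORT

#0 MUL src=r4,r3 dispatched  <A:3 Mu:0 Ld:2 B:1 rd:2 wr:2>
#1 ALU src=r1,r5 held:WAW  <A:3 Mu:0 Ld:2 B:1 rd:2 wr:2>
#2 ALU src=r5,r9 dispatched  <A:2 Mu:0 Ld:2 B:1 rd:0 wr:1>
#3 BR src=r2,r3 held:RD_PORT  <A:2 Mu:0 Ld:2 B:1 rd:0 wr:1>
#4 MEM src=r9 held:RD_PORT  <A:2 Mu:0 Ld:2 B:1 rd:0 wr:1>
#5 ALU src=r2,r1 held:RD_PORT  <A:2 Mu:0 Ld:2 B:1 rd:0 wr:1>
#6 ALU src=r7,r9 held:RD_PORT  <A:2 Mu:0 Ld:2 B:1 rd:0 wr:1>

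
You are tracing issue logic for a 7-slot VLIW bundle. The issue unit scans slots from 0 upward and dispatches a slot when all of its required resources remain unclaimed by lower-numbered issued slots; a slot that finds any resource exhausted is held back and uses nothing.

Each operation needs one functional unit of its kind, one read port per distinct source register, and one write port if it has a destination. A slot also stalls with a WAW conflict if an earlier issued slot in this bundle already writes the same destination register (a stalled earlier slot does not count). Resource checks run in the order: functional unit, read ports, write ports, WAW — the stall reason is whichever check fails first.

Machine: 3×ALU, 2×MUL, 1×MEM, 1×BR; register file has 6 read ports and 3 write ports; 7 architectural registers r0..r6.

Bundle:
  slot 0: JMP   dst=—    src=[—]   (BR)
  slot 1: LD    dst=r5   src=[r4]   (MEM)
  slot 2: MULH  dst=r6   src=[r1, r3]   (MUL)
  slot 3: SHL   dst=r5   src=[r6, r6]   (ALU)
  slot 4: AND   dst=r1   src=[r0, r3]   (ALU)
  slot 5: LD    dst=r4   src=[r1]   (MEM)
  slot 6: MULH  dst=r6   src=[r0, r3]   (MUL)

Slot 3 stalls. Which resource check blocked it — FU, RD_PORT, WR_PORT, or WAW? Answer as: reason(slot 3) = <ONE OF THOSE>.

[0] BR needs rd=0 wr=0: ok; after: ALU=3 MUL=2 MEM=1 BR=0, R=6, W=3
[1] MEM needs rd=1 wr=1: ok; after: ALU=3 MUL=2 MEM=0 BR=0, R=5, W=2
[2] MUL needs rd=2 wr=1: ok; after: ALU=3 MUL=1 MEM=0 BR=0, R=3, W=1
[3] ALU needs rd=1 wr=1: WAW; after: ALU=3 MUL=1 MEM=0 BR=0, R=3, W=1
[4] ALU needs rd=2 wr=1: ok; after: ALU=2 MUL=1 MEM=0 BR=0, R=1, W=0
[5] MEM needs rd=1 wr=1: FU; after: ALU=2 MUL=1 MEM=0 BR=0, R=1, W=0
[6] MUL needs rd=2 wr=1: RD_PORT; after: ALU=2 MUL=1 MEM=0 BR=0, R=1, W=0

reason(slot 3) = WAW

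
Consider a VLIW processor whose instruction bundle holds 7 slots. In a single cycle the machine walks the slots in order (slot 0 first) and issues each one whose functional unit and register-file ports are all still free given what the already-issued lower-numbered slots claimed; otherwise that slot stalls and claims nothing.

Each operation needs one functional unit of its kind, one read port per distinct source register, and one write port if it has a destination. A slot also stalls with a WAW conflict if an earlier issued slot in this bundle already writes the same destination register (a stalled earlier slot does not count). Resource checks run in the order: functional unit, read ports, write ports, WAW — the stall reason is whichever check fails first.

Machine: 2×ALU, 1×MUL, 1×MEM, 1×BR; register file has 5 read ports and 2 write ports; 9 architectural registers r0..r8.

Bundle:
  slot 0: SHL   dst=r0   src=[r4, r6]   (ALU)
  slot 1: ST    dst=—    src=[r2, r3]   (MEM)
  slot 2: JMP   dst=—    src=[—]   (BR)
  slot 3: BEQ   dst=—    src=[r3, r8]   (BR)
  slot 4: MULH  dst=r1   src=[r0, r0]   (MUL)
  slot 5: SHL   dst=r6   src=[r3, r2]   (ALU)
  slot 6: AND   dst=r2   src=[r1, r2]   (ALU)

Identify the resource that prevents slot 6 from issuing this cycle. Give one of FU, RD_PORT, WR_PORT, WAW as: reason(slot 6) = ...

slot 0 (ALU): ISSUE — free A1,Mu1,Ld1,B1 rp3 wp1
slot 1 (MEM): ISSUE — free A1,Mu1,Ld0,B1 rp1 wp1
slot 2 (BR): ISSUE — free A1,Mu1,Ld0,B0 rp1 wp1
slot 3 (BR): stall FU — free A1,Mu1,Ld0,B0 rp1 wp1
slot 4 (MUL): ISSUE — free A1,Mu0,Ld0,B0 rp0 wp0
slot 5 (ALU): stall RD_PORT — free A1,Mu0,Ld0,B0 rp0 wp0
slot 6 (ALU): stall RD_PORT — free A1,Mu0,Ld0,B0 rp0 wp0

reason(slot 6) = RD_PORT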